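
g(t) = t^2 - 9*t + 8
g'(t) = 2*t - 9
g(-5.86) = 95.08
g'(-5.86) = -20.72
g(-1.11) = 19.22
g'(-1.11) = -11.22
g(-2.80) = 41.04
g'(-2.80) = -14.60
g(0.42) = 4.40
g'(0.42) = -8.16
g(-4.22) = 63.79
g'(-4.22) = -17.44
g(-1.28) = 21.16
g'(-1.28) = -11.56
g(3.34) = -10.90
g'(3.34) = -2.32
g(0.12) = 6.93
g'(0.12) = -8.76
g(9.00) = 8.00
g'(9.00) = 9.00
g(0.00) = 8.00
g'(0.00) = -9.00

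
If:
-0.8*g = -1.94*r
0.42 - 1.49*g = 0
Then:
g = 0.28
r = 0.12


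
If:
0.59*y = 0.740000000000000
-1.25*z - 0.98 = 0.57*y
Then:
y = 1.25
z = -1.36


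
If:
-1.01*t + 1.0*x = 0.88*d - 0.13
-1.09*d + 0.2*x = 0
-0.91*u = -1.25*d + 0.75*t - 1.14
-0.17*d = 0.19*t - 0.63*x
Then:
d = 0.01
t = 0.17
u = 1.12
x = 0.06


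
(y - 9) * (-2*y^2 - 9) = -2*y^3 + 18*y^2 - 9*y + 81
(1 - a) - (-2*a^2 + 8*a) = 2*a^2 - 9*a + 1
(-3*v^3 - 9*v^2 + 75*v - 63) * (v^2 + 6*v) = -3*v^5 - 27*v^4 + 21*v^3 + 387*v^2 - 378*v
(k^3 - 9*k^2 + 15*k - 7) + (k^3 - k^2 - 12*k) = 2*k^3 - 10*k^2 + 3*k - 7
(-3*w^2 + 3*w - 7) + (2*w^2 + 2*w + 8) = -w^2 + 5*w + 1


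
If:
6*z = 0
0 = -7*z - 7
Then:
No Solution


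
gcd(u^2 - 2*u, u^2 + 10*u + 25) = 1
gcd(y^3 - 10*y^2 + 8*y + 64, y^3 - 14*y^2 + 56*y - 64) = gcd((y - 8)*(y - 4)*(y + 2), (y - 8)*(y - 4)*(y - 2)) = y^2 - 12*y + 32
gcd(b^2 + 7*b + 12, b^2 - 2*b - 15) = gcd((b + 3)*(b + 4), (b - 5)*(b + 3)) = b + 3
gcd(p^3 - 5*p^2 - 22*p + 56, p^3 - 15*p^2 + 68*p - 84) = p^2 - 9*p + 14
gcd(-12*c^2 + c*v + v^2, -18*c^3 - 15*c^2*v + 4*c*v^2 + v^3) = -3*c + v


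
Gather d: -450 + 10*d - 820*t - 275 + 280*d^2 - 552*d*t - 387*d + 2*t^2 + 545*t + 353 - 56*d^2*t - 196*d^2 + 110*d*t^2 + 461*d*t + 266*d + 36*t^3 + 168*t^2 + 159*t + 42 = d^2*(84 - 56*t) + d*(110*t^2 - 91*t - 111) + 36*t^3 + 170*t^2 - 116*t - 330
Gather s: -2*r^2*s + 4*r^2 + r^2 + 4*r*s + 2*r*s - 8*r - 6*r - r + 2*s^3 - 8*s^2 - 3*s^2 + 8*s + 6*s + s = 5*r^2 - 15*r + 2*s^3 - 11*s^2 + s*(-2*r^2 + 6*r + 15)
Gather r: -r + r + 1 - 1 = 0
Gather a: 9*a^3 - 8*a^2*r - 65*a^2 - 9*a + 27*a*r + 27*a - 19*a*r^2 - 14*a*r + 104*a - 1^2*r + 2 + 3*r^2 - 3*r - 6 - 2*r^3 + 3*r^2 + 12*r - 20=9*a^3 + a^2*(-8*r - 65) + a*(-19*r^2 + 13*r + 122) - 2*r^3 + 6*r^2 + 8*r - 24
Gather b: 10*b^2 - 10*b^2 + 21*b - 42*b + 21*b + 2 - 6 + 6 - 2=0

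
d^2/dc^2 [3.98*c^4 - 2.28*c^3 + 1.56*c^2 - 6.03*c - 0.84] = 47.76*c^2 - 13.68*c + 3.12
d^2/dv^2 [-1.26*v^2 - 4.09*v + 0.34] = -2.52000000000000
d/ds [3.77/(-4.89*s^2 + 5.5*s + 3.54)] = (36.8706*s - 20.735)/(-4.89*s^2 + 5.5*s + 3.54)^2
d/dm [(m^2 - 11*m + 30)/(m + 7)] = (m^2 + 14*m - 107)/(m^2 + 14*m + 49)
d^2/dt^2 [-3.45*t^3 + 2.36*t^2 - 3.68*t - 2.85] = 4.72 - 20.7*t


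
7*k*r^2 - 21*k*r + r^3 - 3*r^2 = r*(7*k + r)*(r - 3)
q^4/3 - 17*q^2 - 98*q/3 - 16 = (q/3 + 1/3)*(q - 8)*(q + 1)*(q + 6)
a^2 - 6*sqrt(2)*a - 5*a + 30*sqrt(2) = (a - 5)*(a - 6*sqrt(2))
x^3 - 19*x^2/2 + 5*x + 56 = (x - 8)*(x - 7/2)*(x + 2)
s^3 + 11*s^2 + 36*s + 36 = (s + 2)*(s + 3)*(s + 6)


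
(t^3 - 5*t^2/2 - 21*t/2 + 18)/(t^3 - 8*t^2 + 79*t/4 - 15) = 2*(t + 3)/(2*t - 5)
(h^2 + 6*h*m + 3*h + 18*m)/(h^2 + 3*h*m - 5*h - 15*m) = (h^2 + 6*h*m + 3*h + 18*m)/(h^2 + 3*h*m - 5*h - 15*m)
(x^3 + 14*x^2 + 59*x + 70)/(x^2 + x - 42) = (x^2 + 7*x + 10)/(x - 6)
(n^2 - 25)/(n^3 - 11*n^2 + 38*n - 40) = (n + 5)/(n^2 - 6*n + 8)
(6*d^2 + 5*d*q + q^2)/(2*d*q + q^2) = (3*d + q)/q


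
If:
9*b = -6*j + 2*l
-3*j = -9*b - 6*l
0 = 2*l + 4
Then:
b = 20/27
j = -16/9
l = -2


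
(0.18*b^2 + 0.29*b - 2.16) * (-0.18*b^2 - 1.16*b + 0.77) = -0.0324*b^4 - 0.261*b^3 + 0.191*b^2 + 2.7289*b - 1.6632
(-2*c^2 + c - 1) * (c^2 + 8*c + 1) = -2*c^4 - 15*c^3 + 5*c^2 - 7*c - 1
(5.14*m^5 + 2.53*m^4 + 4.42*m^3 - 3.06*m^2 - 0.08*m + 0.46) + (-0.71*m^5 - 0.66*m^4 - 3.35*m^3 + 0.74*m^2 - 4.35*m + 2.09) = 4.43*m^5 + 1.87*m^4 + 1.07*m^3 - 2.32*m^2 - 4.43*m + 2.55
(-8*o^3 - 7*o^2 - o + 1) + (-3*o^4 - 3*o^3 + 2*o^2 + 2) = -3*o^4 - 11*o^3 - 5*o^2 - o + 3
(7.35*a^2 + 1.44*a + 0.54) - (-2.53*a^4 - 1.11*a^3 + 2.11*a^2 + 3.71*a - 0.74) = 2.53*a^4 + 1.11*a^3 + 5.24*a^2 - 2.27*a + 1.28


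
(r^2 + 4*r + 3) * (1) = r^2 + 4*r + 3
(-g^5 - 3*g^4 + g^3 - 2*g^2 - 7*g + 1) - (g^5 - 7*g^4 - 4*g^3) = -2*g^5 + 4*g^4 + 5*g^3 - 2*g^2 - 7*g + 1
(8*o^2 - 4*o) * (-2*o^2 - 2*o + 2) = -16*o^4 - 8*o^3 + 24*o^2 - 8*o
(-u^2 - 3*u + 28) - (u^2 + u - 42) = -2*u^2 - 4*u + 70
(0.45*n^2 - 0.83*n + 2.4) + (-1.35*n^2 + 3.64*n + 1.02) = -0.9*n^2 + 2.81*n + 3.42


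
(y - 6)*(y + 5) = y^2 - y - 30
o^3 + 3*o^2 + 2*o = o*(o + 1)*(o + 2)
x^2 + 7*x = x*(x + 7)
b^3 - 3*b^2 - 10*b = b*(b - 5)*(b + 2)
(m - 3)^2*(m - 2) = m^3 - 8*m^2 + 21*m - 18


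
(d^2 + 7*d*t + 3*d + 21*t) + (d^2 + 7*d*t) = 2*d^2 + 14*d*t + 3*d + 21*t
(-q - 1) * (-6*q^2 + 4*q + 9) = 6*q^3 + 2*q^2 - 13*q - 9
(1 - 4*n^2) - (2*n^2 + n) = -6*n^2 - n + 1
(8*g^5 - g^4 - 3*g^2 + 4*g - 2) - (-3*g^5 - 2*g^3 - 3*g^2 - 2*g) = 11*g^5 - g^4 + 2*g^3 + 6*g - 2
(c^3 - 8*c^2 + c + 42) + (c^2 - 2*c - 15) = c^3 - 7*c^2 - c + 27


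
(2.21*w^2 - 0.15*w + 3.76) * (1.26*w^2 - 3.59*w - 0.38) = 2.7846*w^4 - 8.1229*w^3 + 4.4363*w^2 - 13.4414*w - 1.4288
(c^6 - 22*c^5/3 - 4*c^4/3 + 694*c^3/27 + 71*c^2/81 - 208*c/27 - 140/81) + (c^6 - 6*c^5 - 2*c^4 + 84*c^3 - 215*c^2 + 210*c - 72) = 2*c^6 - 40*c^5/3 - 10*c^4/3 + 2962*c^3/27 - 17344*c^2/81 + 5462*c/27 - 5972/81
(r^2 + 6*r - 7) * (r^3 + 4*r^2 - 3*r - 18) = r^5 + 10*r^4 + 14*r^3 - 64*r^2 - 87*r + 126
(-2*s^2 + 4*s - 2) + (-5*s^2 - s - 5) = -7*s^2 + 3*s - 7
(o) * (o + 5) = o^2 + 5*o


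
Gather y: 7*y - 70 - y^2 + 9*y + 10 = -y^2 + 16*y - 60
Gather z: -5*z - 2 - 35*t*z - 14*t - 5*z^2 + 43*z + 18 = -14*t - 5*z^2 + z*(38 - 35*t) + 16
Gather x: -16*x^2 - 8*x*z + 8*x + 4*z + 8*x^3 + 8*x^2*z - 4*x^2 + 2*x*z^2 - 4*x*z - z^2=8*x^3 + x^2*(8*z - 20) + x*(2*z^2 - 12*z + 8) - z^2 + 4*z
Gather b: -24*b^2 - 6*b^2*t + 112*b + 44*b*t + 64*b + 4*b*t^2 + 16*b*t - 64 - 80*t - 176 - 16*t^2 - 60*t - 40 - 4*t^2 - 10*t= b^2*(-6*t - 24) + b*(4*t^2 + 60*t + 176) - 20*t^2 - 150*t - 280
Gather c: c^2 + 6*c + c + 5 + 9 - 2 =c^2 + 7*c + 12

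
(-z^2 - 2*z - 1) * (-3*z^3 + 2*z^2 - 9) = 3*z^5 + 4*z^4 - z^3 + 7*z^2 + 18*z + 9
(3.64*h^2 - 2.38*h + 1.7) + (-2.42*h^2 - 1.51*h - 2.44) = 1.22*h^2 - 3.89*h - 0.74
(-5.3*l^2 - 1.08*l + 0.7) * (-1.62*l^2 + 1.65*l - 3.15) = 8.586*l^4 - 6.9954*l^3 + 13.779*l^2 + 4.557*l - 2.205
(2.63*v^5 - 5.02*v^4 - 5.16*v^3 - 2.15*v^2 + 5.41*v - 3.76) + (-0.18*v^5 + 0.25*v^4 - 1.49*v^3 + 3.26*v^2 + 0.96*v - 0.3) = 2.45*v^5 - 4.77*v^4 - 6.65*v^3 + 1.11*v^2 + 6.37*v - 4.06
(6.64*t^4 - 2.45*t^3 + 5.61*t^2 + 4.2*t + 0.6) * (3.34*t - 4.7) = 22.1776*t^5 - 39.391*t^4 + 30.2524*t^3 - 12.339*t^2 - 17.736*t - 2.82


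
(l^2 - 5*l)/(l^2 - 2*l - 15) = l/(l + 3)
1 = 1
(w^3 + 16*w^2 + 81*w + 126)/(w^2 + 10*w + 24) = (w^2 + 10*w + 21)/(w + 4)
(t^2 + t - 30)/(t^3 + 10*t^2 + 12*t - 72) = (t - 5)/(t^2 + 4*t - 12)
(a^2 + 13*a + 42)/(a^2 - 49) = (a + 6)/(a - 7)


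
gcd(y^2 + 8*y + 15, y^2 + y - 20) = y + 5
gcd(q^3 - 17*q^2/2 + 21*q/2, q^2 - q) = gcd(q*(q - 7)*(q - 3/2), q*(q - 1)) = q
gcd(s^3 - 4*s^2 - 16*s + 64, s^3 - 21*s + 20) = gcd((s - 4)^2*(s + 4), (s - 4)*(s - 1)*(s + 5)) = s - 4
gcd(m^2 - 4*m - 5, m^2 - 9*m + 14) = 1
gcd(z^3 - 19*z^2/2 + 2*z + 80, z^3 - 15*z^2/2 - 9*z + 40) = z^2 - 11*z/2 - 20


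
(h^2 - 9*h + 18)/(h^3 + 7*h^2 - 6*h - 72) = (h - 6)/(h^2 + 10*h + 24)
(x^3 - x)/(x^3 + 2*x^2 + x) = (x - 1)/(x + 1)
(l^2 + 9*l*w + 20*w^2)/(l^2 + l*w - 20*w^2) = (-l - 4*w)/(-l + 4*w)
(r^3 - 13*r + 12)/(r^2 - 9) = (r^2 + 3*r - 4)/(r + 3)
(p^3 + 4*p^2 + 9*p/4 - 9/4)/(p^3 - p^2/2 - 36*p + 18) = (2*p^2 + 9*p + 9)/(2*(p^2 - 36))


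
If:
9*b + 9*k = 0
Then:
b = -k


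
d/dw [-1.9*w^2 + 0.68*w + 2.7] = 0.68 - 3.8*w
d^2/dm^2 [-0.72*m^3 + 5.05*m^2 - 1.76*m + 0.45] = 10.1 - 4.32*m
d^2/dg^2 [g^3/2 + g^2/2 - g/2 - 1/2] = 3*g + 1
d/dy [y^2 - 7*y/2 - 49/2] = 2*y - 7/2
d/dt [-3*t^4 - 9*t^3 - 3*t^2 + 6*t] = -12*t^3 - 27*t^2 - 6*t + 6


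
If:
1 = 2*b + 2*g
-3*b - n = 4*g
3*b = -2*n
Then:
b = 4/5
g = -3/10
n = -6/5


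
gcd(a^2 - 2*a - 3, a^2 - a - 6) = a - 3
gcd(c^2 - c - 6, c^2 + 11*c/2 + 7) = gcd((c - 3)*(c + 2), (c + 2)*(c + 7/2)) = c + 2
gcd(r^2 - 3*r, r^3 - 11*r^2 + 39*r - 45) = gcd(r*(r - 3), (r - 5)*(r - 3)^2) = r - 3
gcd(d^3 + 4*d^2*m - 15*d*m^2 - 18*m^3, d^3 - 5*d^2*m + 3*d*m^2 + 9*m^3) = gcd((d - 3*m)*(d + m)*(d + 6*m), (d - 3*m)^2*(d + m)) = d^2 - 2*d*m - 3*m^2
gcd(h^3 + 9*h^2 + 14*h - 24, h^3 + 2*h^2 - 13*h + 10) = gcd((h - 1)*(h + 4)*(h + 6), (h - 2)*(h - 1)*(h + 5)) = h - 1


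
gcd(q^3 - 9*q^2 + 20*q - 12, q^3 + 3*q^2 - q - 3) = q - 1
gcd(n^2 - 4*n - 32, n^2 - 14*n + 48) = n - 8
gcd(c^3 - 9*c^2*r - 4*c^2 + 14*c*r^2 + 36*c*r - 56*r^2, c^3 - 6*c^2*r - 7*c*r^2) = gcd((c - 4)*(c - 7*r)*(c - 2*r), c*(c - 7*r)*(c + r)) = -c + 7*r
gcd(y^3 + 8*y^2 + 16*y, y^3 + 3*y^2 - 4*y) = y^2 + 4*y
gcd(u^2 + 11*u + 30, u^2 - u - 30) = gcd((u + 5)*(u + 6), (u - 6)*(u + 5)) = u + 5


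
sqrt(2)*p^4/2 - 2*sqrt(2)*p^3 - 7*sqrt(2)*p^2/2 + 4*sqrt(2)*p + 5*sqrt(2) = (p - 5)*(p - sqrt(2))*(p + sqrt(2))*(sqrt(2)*p/2 + sqrt(2)/2)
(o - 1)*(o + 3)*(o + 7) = o^3 + 9*o^2 + 11*o - 21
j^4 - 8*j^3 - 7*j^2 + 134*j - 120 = (j - 6)*(j - 5)*(j - 1)*(j + 4)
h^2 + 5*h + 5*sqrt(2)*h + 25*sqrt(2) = (h + 5)*(h + 5*sqrt(2))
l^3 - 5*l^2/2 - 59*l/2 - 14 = (l - 7)*(l + 1/2)*(l + 4)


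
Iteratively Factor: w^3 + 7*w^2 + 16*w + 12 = (w + 2)*(w^2 + 5*w + 6) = (w + 2)*(w + 3)*(w + 2)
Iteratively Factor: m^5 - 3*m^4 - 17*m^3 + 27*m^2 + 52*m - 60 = (m - 5)*(m^4 + 2*m^3 - 7*m^2 - 8*m + 12) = (m - 5)*(m + 3)*(m^3 - m^2 - 4*m + 4) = (m - 5)*(m + 2)*(m + 3)*(m^2 - 3*m + 2) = (m - 5)*(m - 2)*(m + 2)*(m + 3)*(m - 1)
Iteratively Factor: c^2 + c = (c + 1)*(c)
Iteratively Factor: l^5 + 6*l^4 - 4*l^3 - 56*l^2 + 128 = (l + 4)*(l^4 + 2*l^3 - 12*l^2 - 8*l + 32) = (l + 2)*(l + 4)*(l^3 - 12*l + 16) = (l - 2)*(l + 2)*(l + 4)*(l^2 + 2*l - 8) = (l - 2)*(l + 2)*(l + 4)^2*(l - 2)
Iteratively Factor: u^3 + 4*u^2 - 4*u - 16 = (u + 2)*(u^2 + 2*u - 8) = (u + 2)*(u + 4)*(u - 2)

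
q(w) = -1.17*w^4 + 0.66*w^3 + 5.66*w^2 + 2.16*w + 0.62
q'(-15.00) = 16072.86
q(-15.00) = -60217.03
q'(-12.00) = 8238.48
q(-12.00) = -24611.86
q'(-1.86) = 18.07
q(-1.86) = -2.07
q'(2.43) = -25.79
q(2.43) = 7.97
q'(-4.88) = 537.95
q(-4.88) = -615.37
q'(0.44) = 7.13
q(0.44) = 2.68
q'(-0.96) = -2.74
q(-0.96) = 2.18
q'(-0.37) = -1.52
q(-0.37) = 0.54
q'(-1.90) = 19.90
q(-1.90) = -2.83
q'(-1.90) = 19.90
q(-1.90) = -2.83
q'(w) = -4.68*w^3 + 1.98*w^2 + 11.32*w + 2.16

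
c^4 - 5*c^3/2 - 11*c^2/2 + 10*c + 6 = (c - 3)*(c - 2)*(c + 1/2)*(c + 2)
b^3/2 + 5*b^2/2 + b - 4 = (b/2 + 1)*(b - 1)*(b + 4)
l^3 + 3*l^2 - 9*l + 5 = (l - 1)^2*(l + 5)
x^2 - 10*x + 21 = (x - 7)*(x - 3)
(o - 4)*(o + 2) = o^2 - 2*o - 8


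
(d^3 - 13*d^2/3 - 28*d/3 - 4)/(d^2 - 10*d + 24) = (3*d^2 + 5*d + 2)/(3*(d - 4))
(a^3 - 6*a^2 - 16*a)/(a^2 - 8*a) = a + 2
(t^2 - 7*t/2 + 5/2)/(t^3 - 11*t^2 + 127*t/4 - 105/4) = 2*(t - 1)/(2*t^2 - 17*t + 21)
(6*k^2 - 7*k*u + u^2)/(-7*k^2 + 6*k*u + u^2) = (-6*k + u)/(7*k + u)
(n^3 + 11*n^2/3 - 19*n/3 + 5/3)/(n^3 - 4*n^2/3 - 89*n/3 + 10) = (n - 1)/(n - 6)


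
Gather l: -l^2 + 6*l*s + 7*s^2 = -l^2 + 6*l*s + 7*s^2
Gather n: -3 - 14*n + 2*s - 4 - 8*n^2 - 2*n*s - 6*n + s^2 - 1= -8*n^2 + n*(-2*s - 20) + s^2 + 2*s - 8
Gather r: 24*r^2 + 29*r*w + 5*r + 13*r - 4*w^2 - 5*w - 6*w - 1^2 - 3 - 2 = 24*r^2 + r*(29*w + 18) - 4*w^2 - 11*w - 6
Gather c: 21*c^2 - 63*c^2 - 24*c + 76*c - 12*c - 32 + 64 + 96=-42*c^2 + 40*c + 128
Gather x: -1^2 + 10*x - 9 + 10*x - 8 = 20*x - 18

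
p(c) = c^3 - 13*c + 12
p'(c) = 3*c^2 - 13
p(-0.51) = 18.50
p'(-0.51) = -12.22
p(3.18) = 2.82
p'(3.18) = 17.34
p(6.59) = 212.52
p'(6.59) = 117.28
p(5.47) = 104.56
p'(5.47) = 76.76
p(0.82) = 1.89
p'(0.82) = -10.98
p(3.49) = 9.14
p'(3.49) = 23.54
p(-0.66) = 20.29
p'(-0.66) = -11.69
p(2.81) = -2.34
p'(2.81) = 10.69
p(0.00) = 12.00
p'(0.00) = -13.00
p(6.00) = 150.00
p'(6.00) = 95.00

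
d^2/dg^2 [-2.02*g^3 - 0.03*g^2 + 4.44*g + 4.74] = -12.12*g - 0.06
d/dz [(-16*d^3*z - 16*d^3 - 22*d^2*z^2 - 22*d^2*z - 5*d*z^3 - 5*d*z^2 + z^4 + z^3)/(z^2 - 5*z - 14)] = (16*d^3*z^2 + 32*d^3*z + 144*d^3 + 132*d^2*z^2 + 616*d^2*z + 308*d^2 - 5*d*z^4 + 50*d*z^3 + 235*d*z^2 + 140*d*z + 2*z^5 - 14*z^4 - 66*z^3 - 42*z^2)/(z^4 - 10*z^3 - 3*z^2 + 140*z + 196)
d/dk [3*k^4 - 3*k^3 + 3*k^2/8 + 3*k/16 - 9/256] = 12*k^3 - 9*k^2 + 3*k/4 + 3/16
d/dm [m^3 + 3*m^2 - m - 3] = 3*m^2 + 6*m - 1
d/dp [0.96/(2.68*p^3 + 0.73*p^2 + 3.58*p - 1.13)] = (-7.7184*p^2 - 1.4016*p - 3.4368)/(2.68*p^3 + 0.73*p^2 + 3.58*p - 1.13)^2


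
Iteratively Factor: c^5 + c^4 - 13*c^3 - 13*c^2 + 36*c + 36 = (c - 3)*(c^4 + 4*c^3 - c^2 - 16*c - 12) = (c - 3)*(c + 1)*(c^3 + 3*c^2 - 4*c - 12) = (c - 3)*(c - 2)*(c + 1)*(c^2 + 5*c + 6) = (c - 3)*(c - 2)*(c + 1)*(c + 3)*(c + 2)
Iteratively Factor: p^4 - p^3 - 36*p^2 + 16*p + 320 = (p + 4)*(p^3 - 5*p^2 - 16*p + 80) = (p + 4)^2*(p^2 - 9*p + 20) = (p - 4)*(p + 4)^2*(p - 5)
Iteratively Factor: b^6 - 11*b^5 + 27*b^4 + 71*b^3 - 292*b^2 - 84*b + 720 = (b + 2)*(b^5 - 13*b^4 + 53*b^3 - 35*b^2 - 222*b + 360) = (b - 3)*(b + 2)*(b^4 - 10*b^3 + 23*b^2 + 34*b - 120) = (b - 4)*(b - 3)*(b + 2)*(b^3 - 6*b^2 - b + 30) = (b - 5)*(b - 4)*(b - 3)*(b + 2)*(b^2 - b - 6) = (b - 5)*(b - 4)*(b - 3)*(b + 2)^2*(b - 3)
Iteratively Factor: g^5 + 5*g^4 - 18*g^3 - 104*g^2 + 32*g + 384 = (g + 4)*(g^4 + g^3 - 22*g^2 - 16*g + 96) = (g - 4)*(g + 4)*(g^3 + 5*g^2 - 2*g - 24) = (g - 4)*(g - 2)*(g + 4)*(g^2 + 7*g + 12) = (g - 4)*(g - 2)*(g + 3)*(g + 4)*(g + 4)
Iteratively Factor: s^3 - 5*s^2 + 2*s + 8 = (s - 4)*(s^2 - s - 2) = (s - 4)*(s - 2)*(s + 1)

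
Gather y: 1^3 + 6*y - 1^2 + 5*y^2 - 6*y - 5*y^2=0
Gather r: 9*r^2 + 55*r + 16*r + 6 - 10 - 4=9*r^2 + 71*r - 8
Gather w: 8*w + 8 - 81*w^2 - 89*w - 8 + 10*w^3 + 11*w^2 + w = 10*w^3 - 70*w^2 - 80*w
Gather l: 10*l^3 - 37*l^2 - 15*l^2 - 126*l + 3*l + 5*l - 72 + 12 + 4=10*l^3 - 52*l^2 - 118*l - 56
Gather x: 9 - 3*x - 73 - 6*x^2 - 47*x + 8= -6*x^2 - 50*x - 56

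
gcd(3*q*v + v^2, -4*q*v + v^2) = v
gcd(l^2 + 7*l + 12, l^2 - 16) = l + 4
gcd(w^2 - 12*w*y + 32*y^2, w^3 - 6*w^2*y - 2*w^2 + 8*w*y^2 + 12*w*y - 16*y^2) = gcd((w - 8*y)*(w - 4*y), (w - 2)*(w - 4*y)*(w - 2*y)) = -w + 4*y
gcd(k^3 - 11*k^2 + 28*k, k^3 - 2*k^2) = k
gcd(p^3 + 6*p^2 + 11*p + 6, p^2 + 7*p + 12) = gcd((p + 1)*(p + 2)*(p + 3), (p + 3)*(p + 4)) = p + 3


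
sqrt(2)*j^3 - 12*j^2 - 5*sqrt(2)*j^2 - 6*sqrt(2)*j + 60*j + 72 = (j - 6)*(j - 6*sqrt(2))*(sqrt(2)*j + sqrt(2))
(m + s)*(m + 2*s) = m^2 + 3*m*s + 2*s^2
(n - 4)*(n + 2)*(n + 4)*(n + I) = n^4 + 2*n^3 + I*n^3 - 16*n^2 + 2*I*n^2 - 32*n - 16*I*n - 32*I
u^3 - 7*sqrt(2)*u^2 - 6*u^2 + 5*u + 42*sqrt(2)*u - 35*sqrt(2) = (u - 5)*(u - 1)*(u - 7*sqrt(2))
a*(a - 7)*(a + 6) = a^3 - a^2 - 42*a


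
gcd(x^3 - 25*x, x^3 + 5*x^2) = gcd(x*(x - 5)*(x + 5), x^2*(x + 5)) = x^2 + 5*x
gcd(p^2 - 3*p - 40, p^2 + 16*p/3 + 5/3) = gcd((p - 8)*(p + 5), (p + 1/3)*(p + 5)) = p + 5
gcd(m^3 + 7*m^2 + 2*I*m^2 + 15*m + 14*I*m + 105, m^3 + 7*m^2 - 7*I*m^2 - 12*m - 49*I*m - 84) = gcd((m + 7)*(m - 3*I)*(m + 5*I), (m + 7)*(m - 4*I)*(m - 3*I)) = m^2 + m*(7 - 3*I) - 21*I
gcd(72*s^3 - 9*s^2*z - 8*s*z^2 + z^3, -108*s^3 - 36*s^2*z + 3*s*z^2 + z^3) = 3*s + z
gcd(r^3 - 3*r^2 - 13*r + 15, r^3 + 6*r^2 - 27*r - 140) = r - 5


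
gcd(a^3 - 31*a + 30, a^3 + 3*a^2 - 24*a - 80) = a - 5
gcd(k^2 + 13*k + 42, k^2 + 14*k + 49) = k + 7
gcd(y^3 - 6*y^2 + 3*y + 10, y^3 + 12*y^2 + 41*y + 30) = y + 1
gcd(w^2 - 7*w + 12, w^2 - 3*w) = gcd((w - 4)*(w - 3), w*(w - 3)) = w - 3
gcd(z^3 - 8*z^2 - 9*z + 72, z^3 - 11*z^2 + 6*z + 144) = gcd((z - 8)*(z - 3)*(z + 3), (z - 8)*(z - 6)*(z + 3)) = z^2 - 5*z - 24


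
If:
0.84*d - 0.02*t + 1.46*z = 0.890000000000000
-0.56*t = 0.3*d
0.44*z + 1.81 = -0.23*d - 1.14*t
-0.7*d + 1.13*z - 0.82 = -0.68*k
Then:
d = 3.26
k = 6.71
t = -1.75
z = -1.29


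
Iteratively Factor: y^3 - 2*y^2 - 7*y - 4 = (y - 4)*(y^2 + 2*y + 1) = (y - 4)*(y + 1)*(y + 1)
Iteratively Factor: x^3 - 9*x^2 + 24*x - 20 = (x - 2)*(x^2 - 7*x + 10) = (x - 2)^2*(x - 5)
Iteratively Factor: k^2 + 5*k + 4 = (k + 4)*(k + 1)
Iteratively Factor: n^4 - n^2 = (n)*(n^3 - n) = n*(n + 1)*(n^2 - n) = n^2*(n + 1)*(n - 1)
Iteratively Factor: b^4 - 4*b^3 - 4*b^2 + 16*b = (b)*(b^3 - 4*b^2 - 4*b + 16) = b*(b - 4)*(b^2 - 4) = b*(b - 4)*(b + 2)*(b - 2)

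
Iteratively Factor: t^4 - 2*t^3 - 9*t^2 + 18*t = (t + 3)*(t^3 - 5*t^2 + 6*t) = (t - 2)*(t + 3)*(t^2 - 3*t) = t*(t - 2)*(t + 3)*(t - 3)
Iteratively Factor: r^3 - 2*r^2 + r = (r - 1)*(r^2 - r) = r*(r - 1)*(r - 1)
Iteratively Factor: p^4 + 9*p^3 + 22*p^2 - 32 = (p + 2)*(p^3 + 7*p^2 + 8*p - 16) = (p - 1)*(p + 2)*(p^2 + 8*p + 16) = (p - 1)*(p + 2)*(p + 4)*(p + 4)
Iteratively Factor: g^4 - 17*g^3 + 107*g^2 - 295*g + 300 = (g - 3)*(g^3 - 14*g^2 + 65*g - 100) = (g - 5)*(g - 3)*(g^2 - 9*g + 20) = (g - 5)^2*(g - 3)*(g - 4)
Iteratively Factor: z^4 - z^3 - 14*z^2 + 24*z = (z + 4)*(z^3 - 5*z^2 + 6*z) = (z - 2)*(z + 4)*(z^2 - 3*z) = (z - 3)*(z - 2)*(z + 4)*(z)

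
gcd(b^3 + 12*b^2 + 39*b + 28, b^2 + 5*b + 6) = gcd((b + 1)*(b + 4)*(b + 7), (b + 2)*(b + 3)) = 1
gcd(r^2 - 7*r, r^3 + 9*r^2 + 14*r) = r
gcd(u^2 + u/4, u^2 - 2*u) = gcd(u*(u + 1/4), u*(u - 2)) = u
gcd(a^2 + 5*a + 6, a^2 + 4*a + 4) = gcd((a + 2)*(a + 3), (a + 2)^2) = a + 2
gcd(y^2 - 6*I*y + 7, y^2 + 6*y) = 1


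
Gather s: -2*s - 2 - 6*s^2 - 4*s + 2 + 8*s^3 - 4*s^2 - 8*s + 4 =8*s^3 - 10*s^2 - 14*s + 4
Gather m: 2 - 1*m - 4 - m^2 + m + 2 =-m^2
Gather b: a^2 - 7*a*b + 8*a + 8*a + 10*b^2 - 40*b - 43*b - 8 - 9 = a^2 + 16*a + 10*b^2 + b*(-7*a - 83) - 17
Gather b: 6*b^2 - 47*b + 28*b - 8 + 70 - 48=6*b^2 - 19*b + 14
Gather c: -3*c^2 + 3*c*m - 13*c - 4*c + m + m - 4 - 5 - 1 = -3*c^2 + c*(3*m - 17) + 2*m - 10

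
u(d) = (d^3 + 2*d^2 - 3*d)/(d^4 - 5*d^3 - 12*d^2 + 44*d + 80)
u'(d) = (3*d^2 + 4*d - 3)/(d^4 - 5*d^3 - 12*d^2 + 44*d + 80) + (d^3 + 2*d^2 - 3*d)*(-4*d^3 + 15*d^2 + 24*d - 44)/(d^4 - 5*d^3 - 12*d^2 + 44*d + 80)^2 = (-d^5 - 2*d^4 + 11*d^3 + 36*d^2 + 220*d - 120)/(d^7 - 12*d^6 + 25*d^5 + 158*d^4 - 452*d^3 - 952*d^2 + 1920*d + 3200)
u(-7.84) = -0.06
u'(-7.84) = -0.00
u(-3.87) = -0.07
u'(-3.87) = 0.02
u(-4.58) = -0.07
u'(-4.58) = 0.00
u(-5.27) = -0.07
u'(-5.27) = -0.00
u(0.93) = -0.00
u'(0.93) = 0.03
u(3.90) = 20.38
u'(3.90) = 230.63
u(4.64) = -12.70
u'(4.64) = -19.50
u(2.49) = 0.27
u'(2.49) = 0.50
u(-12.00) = -0.05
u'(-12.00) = 0.00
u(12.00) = 0.18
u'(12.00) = -0.03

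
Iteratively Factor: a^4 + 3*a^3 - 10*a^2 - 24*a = (a + 4)*(a^3 - a^2 - 6*a) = a*(a + 4)*(a^2 - a - 6) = a*(a - 3)*(a + 4)*(a + 2)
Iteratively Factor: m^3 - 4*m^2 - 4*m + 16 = (m + 2)*(m^2 - 6*m + 8) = (m - 2)*(m + 2)*(m - 4)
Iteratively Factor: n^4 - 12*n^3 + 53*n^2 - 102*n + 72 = (n - 2)*(n^3 - 10*n^2 + 33*n - 36) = (n - 4)*(n - 2)*(n^2 - 6*n + 9) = (n - 4)*(n - 3)*(n - 2)*(n - 3)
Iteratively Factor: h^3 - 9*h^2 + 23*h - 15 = (h - 1)*(h^2 - 8*h + 15) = (h - 5)*(h - 1)*(h - 3)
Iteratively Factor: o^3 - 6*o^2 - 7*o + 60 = (o - 4)*(o^2 - 2*o - 15) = (o - 4)*(o + 3)*(o - 5)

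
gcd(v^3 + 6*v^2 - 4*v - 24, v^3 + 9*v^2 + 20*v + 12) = v^2 + 8*v + 12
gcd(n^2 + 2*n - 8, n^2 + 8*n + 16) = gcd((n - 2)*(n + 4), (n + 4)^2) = n + 4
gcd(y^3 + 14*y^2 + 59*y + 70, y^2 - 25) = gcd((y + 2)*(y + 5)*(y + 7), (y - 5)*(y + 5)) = y + 5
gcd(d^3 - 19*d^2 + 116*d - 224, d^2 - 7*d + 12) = d - 4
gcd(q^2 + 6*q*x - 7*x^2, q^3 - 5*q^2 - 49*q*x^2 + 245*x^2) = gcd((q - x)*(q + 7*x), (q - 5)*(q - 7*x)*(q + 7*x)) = q + 7*x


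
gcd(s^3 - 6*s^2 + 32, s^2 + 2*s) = s + 2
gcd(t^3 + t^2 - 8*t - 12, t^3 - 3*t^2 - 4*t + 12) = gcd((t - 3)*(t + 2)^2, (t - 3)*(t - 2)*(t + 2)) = t^2 - t - 6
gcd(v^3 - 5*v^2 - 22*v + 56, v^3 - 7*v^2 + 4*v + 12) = v - 2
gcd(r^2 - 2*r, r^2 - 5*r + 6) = r - 2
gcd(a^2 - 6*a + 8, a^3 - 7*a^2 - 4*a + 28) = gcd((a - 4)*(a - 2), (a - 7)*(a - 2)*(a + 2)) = a - 2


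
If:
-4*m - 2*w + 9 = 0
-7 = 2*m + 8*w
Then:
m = 43/14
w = -23/14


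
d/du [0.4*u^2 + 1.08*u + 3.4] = 0.8*u + 1.08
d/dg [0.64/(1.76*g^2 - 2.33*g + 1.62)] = (1.4912 - 2.2528*g)/(1.76*g^2 - 2.33*g + 1.62)^2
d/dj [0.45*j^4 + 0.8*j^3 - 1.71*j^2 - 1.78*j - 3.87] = 1.8*j^3 + 2.4*j^2 - 3.42*j - 1.78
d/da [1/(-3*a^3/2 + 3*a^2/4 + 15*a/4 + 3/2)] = 4*(6*a^2 - 2*a - 5)/(3*(-2*a^3 + a^2 + 5*a + 2)^2)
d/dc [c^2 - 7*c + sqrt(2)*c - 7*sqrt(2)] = 2*c - 7 + sqrt(2)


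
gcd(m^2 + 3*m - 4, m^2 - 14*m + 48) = 1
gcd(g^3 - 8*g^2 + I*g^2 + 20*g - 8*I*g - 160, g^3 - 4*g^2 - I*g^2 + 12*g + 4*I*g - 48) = g - 4*I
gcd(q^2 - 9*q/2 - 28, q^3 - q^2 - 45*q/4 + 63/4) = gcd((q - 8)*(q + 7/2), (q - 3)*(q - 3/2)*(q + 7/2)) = q + 7/2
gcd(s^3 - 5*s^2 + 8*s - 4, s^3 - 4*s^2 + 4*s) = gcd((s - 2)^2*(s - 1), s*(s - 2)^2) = s^2 - 4*s + 4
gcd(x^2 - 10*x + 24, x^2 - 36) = x - 6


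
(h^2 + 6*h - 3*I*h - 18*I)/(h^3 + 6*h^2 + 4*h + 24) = (h - 3*I)/(h^2 + 4)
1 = 1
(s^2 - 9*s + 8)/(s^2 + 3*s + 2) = (s^2 - 9*s + 8)/(s^2 + 3*s + 2)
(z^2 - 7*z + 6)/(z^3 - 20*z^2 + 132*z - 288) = (z - 1)/(z^2 - 14*z + 48)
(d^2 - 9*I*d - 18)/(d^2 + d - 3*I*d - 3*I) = (d - 6*I)/(d + 1)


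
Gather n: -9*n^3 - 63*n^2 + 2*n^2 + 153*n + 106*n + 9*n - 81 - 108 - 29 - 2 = -9*n^3 - 61*n^2 + 268*n - 220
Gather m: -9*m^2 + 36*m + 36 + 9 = -9*m^2 + 36*m + 45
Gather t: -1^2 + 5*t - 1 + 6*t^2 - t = 6*t^2 + 4*t - 2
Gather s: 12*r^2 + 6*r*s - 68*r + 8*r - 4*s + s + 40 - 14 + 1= 12*r^2 - 60*r + s*(6*r - 3) + 27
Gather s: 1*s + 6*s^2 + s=6*s^2 + 2*s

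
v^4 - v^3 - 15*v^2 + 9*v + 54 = (v - 3)^2*(v + 2)*(v + 3)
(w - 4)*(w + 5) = w^2 + w - 20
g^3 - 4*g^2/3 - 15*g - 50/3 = (g - 5)*(g + 5/3)*(g + 2)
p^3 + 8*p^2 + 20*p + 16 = (p + 2)^2*(p + 4)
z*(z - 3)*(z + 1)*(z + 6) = z^4 + 4*z^3 - 15*z^2 - 18*z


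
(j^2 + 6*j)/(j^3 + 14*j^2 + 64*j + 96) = j/(j^2 + 8*j + 16)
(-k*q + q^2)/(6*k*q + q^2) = (-k + q)/(6*k + q)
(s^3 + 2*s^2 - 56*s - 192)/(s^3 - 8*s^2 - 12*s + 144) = (s^2 - 2*s - 48)/(s^2 - 12*s + 36)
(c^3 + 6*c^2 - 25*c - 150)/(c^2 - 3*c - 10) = (c^2 + 11*c + 30)/(c + 2)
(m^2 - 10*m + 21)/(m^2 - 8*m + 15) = (m - 7)/(m - 5)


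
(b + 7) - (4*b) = 7 - 3*b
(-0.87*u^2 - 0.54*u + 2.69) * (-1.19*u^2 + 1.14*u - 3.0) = 1.0353*u^4 - 0.3492*u^3 - 1.2067*u^2 + 4.6866*u - 8.07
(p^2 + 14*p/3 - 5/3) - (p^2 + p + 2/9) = 11*p/3 - 17/9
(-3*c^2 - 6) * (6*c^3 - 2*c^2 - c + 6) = -18*c^5 + 6*c^4 - 33*c^3 - 6*c^2 + 6*c - 36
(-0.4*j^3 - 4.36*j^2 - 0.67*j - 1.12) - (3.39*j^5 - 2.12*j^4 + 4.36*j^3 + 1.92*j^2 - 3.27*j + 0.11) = -3.39*j^5 + 2.12*j^4 - 4.76*j^3 - 6.28*j^2 + 2.6*j - 1.23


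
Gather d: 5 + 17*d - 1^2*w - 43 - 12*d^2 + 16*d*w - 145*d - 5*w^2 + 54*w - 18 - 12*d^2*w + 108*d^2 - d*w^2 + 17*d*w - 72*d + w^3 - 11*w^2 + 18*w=d^2*(96 - 12*w) + d*(-w^2 + 33*w - 200) + w^3 - 16*w^2 + 71*w - 56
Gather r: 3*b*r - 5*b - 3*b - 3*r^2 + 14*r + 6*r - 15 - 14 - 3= -8*b - 3*r^2 + r*(3*b + 20) - 32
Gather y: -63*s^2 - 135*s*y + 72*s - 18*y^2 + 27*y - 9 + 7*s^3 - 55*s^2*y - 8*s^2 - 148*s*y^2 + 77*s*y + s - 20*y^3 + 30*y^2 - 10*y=7*s^3 - 71*s^2 + 73*s - 20*y^3 + y^2*(12 - 148*s) + y*(-55*s^2 - 58*s + 17) - 9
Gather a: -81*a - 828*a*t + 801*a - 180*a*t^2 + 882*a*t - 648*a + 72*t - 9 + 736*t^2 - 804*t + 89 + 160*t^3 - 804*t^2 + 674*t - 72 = a*(-180*t^2 + 54*t + 72) + 160*t^3 - 68*t^2 - 58*t + 8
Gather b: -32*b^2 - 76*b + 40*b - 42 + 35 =-32*b^2 - 36*b - 7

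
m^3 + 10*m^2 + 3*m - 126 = (m - 3)*(m + 6)*(m + 7)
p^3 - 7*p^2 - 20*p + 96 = (p - 8)*(p - 3)*(p + 4)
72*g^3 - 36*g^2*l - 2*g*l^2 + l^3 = (-6*g + l)*(-2*g + l)*(6*g + l)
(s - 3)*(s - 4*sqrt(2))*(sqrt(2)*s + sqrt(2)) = sqrt(2)*s^3 - 8*s^2 - 2*sqrt(2)*s^2 - 3*sqrt(2)*s + 16*s + 24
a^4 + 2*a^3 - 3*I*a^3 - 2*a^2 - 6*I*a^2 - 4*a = a*(a + 2)*(a - 2*I)*(a - I)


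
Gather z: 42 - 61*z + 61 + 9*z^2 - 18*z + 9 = 9*z^2 - 79*z + 112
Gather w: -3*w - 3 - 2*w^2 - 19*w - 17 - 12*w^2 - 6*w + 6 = -14*w^2 - 28*w - 14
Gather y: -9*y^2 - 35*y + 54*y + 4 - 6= -9*y^2 + 19*y - 2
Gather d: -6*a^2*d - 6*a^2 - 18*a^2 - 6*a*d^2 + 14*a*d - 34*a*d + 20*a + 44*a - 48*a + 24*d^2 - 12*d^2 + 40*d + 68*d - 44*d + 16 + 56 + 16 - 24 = -24*a^2 + 16*a + d^2*(12 - 6*a) + d*(-6*a^2 - 20*a + 64) + 64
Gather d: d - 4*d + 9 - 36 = -3*d - 27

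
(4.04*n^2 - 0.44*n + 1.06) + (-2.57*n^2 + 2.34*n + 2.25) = 1.47*n^2 + 1.9*n + 3.31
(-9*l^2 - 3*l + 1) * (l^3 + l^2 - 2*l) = -9*l^5 - 12*l^4 + 16*l^3 + 7*l^2 - 2*l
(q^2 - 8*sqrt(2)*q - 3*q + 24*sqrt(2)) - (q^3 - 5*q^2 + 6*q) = -q^3 + 6*q^2 - 8*sqrt(2)*q - 9*q + 24*sqrt(2)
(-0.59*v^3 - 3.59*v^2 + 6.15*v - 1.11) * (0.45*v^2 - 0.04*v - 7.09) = -0.2655*v^5 - 1.5919*v^4 + 7.0942*v^3 + 24.7076*v^2 - 43.5591*v + 7.8699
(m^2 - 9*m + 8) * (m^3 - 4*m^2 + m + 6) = m^5 - 13*m^4 + 45*m^3 - 35*m^2 - 46*m + 48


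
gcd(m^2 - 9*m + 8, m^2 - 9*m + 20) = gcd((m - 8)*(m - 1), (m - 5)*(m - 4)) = 1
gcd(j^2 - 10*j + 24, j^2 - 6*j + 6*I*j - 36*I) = j - 6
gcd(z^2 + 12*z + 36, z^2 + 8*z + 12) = z + 6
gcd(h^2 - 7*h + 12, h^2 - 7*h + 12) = h^2 - 7*h + 12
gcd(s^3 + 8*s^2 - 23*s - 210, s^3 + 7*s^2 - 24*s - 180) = s^2 + s - 30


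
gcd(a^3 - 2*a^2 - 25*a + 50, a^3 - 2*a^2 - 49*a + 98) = a - 2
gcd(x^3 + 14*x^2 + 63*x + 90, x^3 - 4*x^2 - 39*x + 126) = x + 6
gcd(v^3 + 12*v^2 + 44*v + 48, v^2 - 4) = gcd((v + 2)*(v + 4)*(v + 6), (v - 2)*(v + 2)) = v + 2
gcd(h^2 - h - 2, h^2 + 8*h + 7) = h + 1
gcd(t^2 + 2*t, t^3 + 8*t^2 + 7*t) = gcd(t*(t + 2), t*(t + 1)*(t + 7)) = t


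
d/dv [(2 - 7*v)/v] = -2/v^2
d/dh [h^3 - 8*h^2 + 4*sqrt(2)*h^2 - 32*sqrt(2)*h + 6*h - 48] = 3*h^2 - 16*h + 8*sqrt(2)*h - 32*sqrt(2) + 6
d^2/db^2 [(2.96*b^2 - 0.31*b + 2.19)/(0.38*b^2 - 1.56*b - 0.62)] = (-4.44089209850063e-16*b^4 + 3.419848*b^3 + 6.081672*b^2 - 8.227608*b + 14.566408)/(0.054872*b^6 - 0.675792*b^5 + 2.50572*b^4 - 1.5912*b^3 - 4.08828*b^2 - 1.798992*b - 0.238328)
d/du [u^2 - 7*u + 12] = 2*u - 7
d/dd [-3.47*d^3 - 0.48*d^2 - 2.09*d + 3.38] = -10.41*d^2 - 0.96*d - 2.09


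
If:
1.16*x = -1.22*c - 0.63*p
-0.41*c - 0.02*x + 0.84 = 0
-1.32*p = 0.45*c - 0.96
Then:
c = 2.16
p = -0.01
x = -2.27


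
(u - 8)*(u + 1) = u^2 - 7*u - 8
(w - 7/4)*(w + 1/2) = w^2 - 5*w/4 - 7/8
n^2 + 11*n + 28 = (n + 4)*(n + 7)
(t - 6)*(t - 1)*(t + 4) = t^3 - 3*t^2 - 22*t + 24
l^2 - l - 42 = (l - 7)*(l + 6)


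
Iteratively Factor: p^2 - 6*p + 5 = (p - 1)*(p - 5)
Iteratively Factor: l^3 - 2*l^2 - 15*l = (l)*(l^2 - 2*l - 15) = l*(l + 3)*(l - 5)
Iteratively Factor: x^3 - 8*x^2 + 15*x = (x - 5)*(x^2 - 3*x) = (x - 5)*(x - 3)*(x)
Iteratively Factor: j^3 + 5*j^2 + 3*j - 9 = (j - 1)*(j^2 + 6*j + 9) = (j - 1)*(j + 3)*(j + 3)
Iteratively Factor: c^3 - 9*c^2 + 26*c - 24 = (c - 4)*(c^2 - 5*c + 6) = (c - 4)*(c - 2)*(c - 3)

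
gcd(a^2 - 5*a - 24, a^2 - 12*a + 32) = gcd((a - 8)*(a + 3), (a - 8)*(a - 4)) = a - 8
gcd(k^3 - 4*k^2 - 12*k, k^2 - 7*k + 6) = k - 6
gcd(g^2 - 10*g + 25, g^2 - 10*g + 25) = g^2 - 10*g + 25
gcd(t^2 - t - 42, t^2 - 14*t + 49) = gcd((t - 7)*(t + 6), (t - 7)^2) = t - 7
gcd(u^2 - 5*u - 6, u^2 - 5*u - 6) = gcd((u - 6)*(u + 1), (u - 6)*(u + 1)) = u^2 - 5*u - 6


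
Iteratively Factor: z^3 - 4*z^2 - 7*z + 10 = (z - 5)*(z^2 + z - 2) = (z - 5)*(z - 1)*(z + 2)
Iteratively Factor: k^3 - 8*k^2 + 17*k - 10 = (k - 2)*(k^2 - 6*k + 5) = (k - 2)*(k - 1)*(k - 5)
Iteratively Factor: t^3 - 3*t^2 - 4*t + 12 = (t - 2)*(t^2 - t - 6) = (t - 2)*(t + 2)*(t - 3)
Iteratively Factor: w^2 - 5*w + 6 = (w - 3)*(w - 2)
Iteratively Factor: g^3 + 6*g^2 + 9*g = (g)*(g^2 + 6*g + 9) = g*(g + 3)*(g + 3)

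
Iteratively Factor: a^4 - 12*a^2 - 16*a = (a)*(a^3 - 12*a - 16) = a*(a + 2)*(a^2 - 2*a - 8) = a*(a + 2)^2*(a - 4)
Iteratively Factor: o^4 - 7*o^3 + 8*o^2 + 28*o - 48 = (o + 2)*(o^3 - 9*o^2 + 26*o - 24) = (o - 4)*(o + 2)*(o^2 - 5*o + 6) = (o - 4)*(o - 3)*(o + 2)*(o - 2)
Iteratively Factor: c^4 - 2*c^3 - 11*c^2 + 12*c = (c)*(c^3 - 2*c^2 - 11*c + 12) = c*(c - 1)*(c^2 - c - 12) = c*(c - 1)*(c + 3)*(c - 4)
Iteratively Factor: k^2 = (k)*(k)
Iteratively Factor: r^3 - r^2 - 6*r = (r)*(r^2 - r - 6) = r*(r - 3)*(r + 2)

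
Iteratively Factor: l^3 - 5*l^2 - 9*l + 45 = (l + 3)*(l^2 - 8*l + 15) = (l - 3)*(l + 3)*(l - 5)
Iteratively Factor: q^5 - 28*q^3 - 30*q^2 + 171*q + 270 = (q + 3)*(q^4 - 3*q^3 - 19*q^2 + 27*q + 90) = (q - 3)*(q + 3)*(q^3 - 19*q - 30) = (q - 3)*(q + 2)*(q + 3)*(q^2 - 2*q - 15) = (q - 3)*(q + 2)*(q + 3)^2*(q - 5)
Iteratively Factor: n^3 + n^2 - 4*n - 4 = (n - 2)*(n^2 + 3*n + 2) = (n - 2)*(n + 1)*(n + 2)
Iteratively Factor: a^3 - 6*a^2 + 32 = (a - 4)*(a^2 - 2*a - 8) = (a - 4)^2*(a + 2)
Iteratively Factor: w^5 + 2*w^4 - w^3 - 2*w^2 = (w)*(w^4 + 2*w^3 - w^2 - 2*w) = w*(w + 1)*(w^3 + w^2 - 2*w) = w*(w + 1)*(w + 2)*(w^2 - w) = w^2*(w + 1)*(w + 2)*(w - 1)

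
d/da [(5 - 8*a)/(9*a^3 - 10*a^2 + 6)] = (-72*a^3 + 80*a^2 + a*(8*a - 5)*(27*a - 20) - 48)/(9*a^3 - 10*a^2 + 6)^2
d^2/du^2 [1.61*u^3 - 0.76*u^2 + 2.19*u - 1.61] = 9.66*u - 1.52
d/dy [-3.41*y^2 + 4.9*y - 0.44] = 4.9 - 6.82*y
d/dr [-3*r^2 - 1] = -6*r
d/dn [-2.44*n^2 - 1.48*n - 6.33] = -4.88*n - 1.48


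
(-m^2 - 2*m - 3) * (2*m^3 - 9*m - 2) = -2*m^5 - 4*m^4 + 3*m^3 + 20*m^2 + 31*m + 6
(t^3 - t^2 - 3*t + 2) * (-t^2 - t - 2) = -t^5 + 2*t^3 + 3*t^2 + 4*t - 4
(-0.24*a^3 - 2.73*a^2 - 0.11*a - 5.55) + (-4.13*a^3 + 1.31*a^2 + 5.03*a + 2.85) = -4.37*a^3 - 1.42*a^2 + 4.92*a - 2.7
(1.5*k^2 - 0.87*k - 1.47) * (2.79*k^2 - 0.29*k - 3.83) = 4.185*k^4 - 2.8623*k^3 - 9.594*k^2 + 3.7584*k + 5.6301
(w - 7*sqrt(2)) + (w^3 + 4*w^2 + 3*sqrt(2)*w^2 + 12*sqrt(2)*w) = w^3 + 4*w^2 + 3*sqrt(2)*w^2 + w + 12*sqrt(2)*w - 7*sqrt(2)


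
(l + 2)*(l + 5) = l^2 + 7*l + 10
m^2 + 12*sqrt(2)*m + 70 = (m + 5*sqrt(2))*(m + 7*sqrt(2))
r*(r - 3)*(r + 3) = r^3 - 9*r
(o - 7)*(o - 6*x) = o^2 - 6*o*x - 7*o + 42*x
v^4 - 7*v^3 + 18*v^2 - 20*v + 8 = (v - 2)^3*(v - 1)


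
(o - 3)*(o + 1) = o^2 - 2*o - 3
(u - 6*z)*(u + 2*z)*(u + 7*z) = u^3 + 3*u^2*z - 40*u*z^2 - 84*z^3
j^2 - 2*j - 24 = (j - 6)*(j + 4)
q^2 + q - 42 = (q - 6)*(q + 7)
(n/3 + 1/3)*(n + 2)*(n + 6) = n^3/3 + 3*n^2 + 20*n/3 + 4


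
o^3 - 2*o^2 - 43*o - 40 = (o - 8)*(o + 1)*(o + 5)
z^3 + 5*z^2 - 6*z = z*(z - 1)*(z + 6)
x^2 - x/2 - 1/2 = (x - 1)*(x + 1/2)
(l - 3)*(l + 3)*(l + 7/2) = l^3 + 7*l^2/2 - 9*l - 63/2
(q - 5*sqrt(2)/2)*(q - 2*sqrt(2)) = q^2 - 9*sqrt(2)*q/2 + 10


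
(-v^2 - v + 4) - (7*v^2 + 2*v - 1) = -8*v^2 - 3*v + 5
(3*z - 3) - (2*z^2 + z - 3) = -2*z^2 + 2*z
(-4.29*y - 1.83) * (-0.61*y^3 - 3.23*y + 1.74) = 2.6169*y^4 + 1.1163*y^3 + 13.8567*y^2 - 1.5537*y - 3.1842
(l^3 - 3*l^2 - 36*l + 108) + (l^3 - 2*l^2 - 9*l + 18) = 2*l^3 - 5*l^2 - 45*l + 126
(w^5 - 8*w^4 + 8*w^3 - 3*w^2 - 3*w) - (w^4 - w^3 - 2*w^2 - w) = w^5 - 9*w^4 + 9*w^3 - w^2 - 2*w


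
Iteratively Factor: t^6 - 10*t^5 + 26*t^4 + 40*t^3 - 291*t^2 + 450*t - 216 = (t - 3)*(t^5 - 7*t^4 + 5*t^3 + 55*t^2 - 126*t + 72) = (t - 3)^2*(t^4 - 4*t^3 - 7*t^2 + 34*t - 24) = (t - 3)^2*(t - 1)*(t^3 - 3*t^2 - 10*t + 24) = (t - 3)^2*(t - 1)*(t + 3)*(t^2 - 6*t + 8) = (t - 4)*(t - 3)^2*(t - 1)*(t + 3)*(t - 2)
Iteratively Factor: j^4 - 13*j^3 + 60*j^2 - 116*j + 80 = (j - 2)*(j^3 - 11*j^2 + 38*j - 40) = (j - 2)^2*(j^2 - 9*j + 20) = (j - 4)*(j - 2)^2*(j - 5)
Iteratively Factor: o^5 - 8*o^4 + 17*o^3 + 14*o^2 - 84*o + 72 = (o - 2)*(o^4 - 6*o^3 + 5*o^2 + 24*o - 36) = (o - 2)^2*(o^3 - 4*o^2 - 3*o + 18) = (o - 2)^2*(o + 2)*(o^2 - 6*o + 9) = (o - 3)*(o - 2)^2*(o + 2)*(o - 3)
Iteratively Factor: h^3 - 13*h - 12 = (h + 1)*(h^2 - h - 12) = (h + 1)*(h + 3)*(h - 4)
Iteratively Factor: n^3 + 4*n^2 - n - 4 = (n + 1)*(n^2 + 3*n - 4) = (n + 1)*(n + 4)*(n - 1)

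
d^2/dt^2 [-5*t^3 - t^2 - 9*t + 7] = -30*t - 2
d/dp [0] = 0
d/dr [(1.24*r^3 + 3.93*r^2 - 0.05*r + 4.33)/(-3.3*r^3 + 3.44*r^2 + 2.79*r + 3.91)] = (17.2346*r^4 + 6.5892*r^3 + 68.5489*r^2 + 0.9422*r - 12.2762)/(10.89*r^6 - 22.704*r^5 - 6.5804*r^4 - 6.6108*r^3 + 34.6849*r^2 + 21.8178*r + 15.2881)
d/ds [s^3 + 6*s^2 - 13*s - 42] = 3*s^2 + 12*s - 13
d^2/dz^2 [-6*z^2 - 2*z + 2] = -12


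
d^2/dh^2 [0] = 0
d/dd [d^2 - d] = 2*d - 1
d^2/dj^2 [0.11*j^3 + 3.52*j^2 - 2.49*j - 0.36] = 0.66*j + 7.04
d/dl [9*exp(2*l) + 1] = 18*exp(2*l)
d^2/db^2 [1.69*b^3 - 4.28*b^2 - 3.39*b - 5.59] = 10.14*b - 8.56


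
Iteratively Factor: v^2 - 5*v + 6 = (v - 3)*(v - 2)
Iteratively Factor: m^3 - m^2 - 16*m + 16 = (m - 4)*(m^2 + 3*m - 4) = (m - 4)*(m + 4)*(m - 1)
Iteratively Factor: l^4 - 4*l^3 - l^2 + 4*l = (l + 1)*(l^3 - 5*l^2 + 4*l) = l*(l + 1)*(l^2 - 5*l + 4) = l*(l - 1)*(l + 1)*(l - 4)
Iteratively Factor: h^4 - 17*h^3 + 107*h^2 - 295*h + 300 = (h - 4)*(h^3 - 13*h^2 + 55*h - 75) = (h - 4)*(h - 3)*(h^2 - 10*h + 25) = (h - 5)*(h - 4)*(h - 3)*(h - 5)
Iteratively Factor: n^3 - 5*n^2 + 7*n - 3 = (n - 1)*(n^2 - 4*n + 3) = (n - 3)*(n - 1)*(n - 1)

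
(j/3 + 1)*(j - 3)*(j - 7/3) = j^3/3 - 7*j^2/9 - 3*j + 7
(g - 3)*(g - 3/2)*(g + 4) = g^3 - g^2/2 - 27*g/2 + 18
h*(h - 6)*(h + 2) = h^3 - 4*h^2 - 12*h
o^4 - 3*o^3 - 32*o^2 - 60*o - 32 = (o - 8)*(o + 1)*(o + 2)^2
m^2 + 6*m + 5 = (m + 1)*(m + 5)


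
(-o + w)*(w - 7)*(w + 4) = -o*w^2 + 3*o*w + 28*o + w^3 - 3*w^2 - 28*w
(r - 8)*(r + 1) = r^2 - 7*r - 8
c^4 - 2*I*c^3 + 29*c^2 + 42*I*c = c*(c - 7*I)*(c + 2*I)*(c + 3*I)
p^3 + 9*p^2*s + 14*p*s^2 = p*(p + 2*s)*(p + 7*s)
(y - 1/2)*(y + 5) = y^2 + 9*y/2 - 5/2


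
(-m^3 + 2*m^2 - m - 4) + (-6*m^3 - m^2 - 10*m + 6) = -7*m^3 + m^2 - 11*m + 2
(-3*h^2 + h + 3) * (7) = -21*h^2 + 7*h + 21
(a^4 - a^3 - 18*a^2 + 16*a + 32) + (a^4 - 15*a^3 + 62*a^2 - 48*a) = 2*a^4 - 16*a^3 + 44*a^2 - 32*a + 32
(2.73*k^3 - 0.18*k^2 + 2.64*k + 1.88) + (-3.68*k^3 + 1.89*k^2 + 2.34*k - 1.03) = -0.95*k^3 + 1.71*k^2 + 4.98*k + 0.85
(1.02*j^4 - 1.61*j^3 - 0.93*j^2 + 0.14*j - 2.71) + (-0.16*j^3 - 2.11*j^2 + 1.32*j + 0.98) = 1.02*j^4 - 1.77*j^3 - 3.04*j^2 + 1.46*j - 1.73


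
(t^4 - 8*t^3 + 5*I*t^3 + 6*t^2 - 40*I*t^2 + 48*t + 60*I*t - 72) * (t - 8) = t^5 - 16*t^4 + 5*I*t^4 + 70*t^3 - 80*I*t^3 + 380*I*t^2 - 456*t - 480*I*t + 576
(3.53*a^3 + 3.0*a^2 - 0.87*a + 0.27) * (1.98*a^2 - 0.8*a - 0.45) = 6.9894*a^5 + 3.116*a^4 - 5.7111*a^3 - 0.1194*a^2 + 0.1755*a - 0.1215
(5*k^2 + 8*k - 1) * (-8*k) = -40*k^3 - 64*k^2 + 8*k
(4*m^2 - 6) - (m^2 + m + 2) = 3*m^2 - m - 8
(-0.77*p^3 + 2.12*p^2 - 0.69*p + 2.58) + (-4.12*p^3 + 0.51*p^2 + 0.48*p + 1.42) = -4.89*p^3 + 2.63*p^2 - 0.21*p + 4.0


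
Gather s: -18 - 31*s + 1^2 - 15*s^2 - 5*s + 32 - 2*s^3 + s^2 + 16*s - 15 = -2*s^3 - 14*s^2 - 20*s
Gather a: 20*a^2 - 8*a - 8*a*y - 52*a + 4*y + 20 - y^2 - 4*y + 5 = 20*a^2 + a*(-8*y - 60) - y^2 + 25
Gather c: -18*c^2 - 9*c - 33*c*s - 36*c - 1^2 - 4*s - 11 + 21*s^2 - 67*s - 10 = -18*c^2 + c*(-33*s - 45) + 21*s^2 - 71*s - 22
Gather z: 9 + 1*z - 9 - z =0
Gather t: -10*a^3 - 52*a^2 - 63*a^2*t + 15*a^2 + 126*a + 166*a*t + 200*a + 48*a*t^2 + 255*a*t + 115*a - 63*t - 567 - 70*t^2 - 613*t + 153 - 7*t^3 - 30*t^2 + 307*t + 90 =-10*a^3 - 37*a^2 + 441*a - 7*t^3 + t^2*(48*a - 100) + t*(-63*a^2 + 421*a - 369) - 324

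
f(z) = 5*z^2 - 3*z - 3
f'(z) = 10*z - 3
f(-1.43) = 11.51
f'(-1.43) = -17.30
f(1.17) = 0.33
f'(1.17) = 8.70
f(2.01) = 11.17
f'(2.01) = 17.10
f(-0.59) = 0.51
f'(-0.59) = -8.90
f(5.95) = 156.16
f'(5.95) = 56.50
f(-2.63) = 39.47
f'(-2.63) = -29.30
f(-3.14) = 55.72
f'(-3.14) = -34.40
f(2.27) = 15.95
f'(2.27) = 19.70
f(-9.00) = 429.00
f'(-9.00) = -93.00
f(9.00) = 375.00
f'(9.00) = 87.00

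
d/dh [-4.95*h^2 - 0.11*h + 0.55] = -9.9*h - 0.11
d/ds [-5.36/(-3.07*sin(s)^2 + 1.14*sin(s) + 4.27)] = (6.1104 - 32.9104*sin(s))*cos(s)/(-3.07*sin(s)^2 + 1.14*sin(s) + 4.27)^2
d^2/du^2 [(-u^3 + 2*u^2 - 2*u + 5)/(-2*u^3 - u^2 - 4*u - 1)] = 2*(-10*u^6 - 72*u^4 - 43*u^3 - 141*u^2 - 33*u - 85)/(8*u^9 + 12*u^8 + 54*u^7 + 61*u^6 + 120*u^5 + 99*u^4 + 94*u^3 + 51*u^2 + 12*u + 1)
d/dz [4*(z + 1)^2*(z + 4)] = 12*(z + 1)*(z + 3)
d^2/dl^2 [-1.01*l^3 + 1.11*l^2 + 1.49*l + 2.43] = 2.22 - 6.06*l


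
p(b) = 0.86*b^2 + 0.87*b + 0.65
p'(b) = 1.72*b + 0.87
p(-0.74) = 0.48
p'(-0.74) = -0.40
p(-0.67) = 0.45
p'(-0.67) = -0.28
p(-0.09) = 0.58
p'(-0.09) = 0.72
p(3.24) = 12.50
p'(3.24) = 6.44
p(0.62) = 1.52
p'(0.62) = 1.94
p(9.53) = 87.05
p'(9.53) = 17.26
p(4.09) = 18.59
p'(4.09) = 7.90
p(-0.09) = 0.58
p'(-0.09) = 0.72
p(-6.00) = 26.39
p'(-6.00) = -9.45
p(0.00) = 0.65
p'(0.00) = 0.87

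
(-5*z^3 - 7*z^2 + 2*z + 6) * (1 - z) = 5*z^4 + 2*z^3 - 9*z^2 - 4*z + 6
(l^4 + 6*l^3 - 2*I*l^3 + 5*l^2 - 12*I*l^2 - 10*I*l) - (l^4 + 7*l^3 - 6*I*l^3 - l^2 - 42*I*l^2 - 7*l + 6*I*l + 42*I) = -l^3 + 4*I*l^3 + 6*l^2 + 30*I*l^2 + 7*l - 16*I*l - 42*I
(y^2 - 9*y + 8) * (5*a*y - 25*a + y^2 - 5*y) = 5*a*y^3 - 70*a*y^2 + 265*a*y - 200*a + y^4 - 14*y^3 + 53*y^2 - 40*y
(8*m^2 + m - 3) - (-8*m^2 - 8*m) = 16*m^2 + 9*m - 3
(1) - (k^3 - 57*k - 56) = -k^3 + 57*k + 57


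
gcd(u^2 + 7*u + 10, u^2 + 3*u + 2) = u + 2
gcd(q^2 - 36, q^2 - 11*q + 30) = q - 6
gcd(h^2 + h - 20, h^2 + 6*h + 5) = h + 5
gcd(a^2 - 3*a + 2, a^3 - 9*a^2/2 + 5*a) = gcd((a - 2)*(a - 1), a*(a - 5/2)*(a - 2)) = a - 2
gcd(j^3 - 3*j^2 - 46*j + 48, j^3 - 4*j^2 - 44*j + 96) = j^2 - 2*j - 48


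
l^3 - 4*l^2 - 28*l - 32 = (l - 8)*(l + 2)^2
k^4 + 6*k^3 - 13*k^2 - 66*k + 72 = (k - 3)*(k - 1)*(k + 4)*(k + 6)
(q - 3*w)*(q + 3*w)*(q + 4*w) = q^3 + 4*q^2*w - 9*q*w^2 - 36*w^3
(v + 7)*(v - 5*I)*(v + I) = v^3 + 7*v^2 - 4*I*v^2 + 5*v - 28*I*v + 35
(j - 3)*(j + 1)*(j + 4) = j^3 + 2*j^2 - 11*j - 12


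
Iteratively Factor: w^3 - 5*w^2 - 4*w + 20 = (w - 2)*(w^2 - 3*w - 10) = (w - 2)*(w + 2)*(w - 5)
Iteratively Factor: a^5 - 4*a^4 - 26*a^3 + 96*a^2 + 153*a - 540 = (a - 5)*(a^4 + a^3 - 21*a^2 - 9*a + 108) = (a - 5)*(a - 3)*(a^3 + 4*a^2 - 9*a - 36) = (a - 5)*(a - 3)^2*(a^2 + 7*a + 12) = (a - 5)*(a - 3)^2*(a + 3)*(a + 4)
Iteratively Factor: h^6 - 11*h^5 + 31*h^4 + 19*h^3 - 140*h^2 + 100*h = (h - 1)*(h^5 - 10*h^4 + 21*h^3 + 40*h^2 - 100*h) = (h - 1)*(h + 2)*(h^4 - 12*h^3 + 45*h^2 - 50*h) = h*(h - 1)*(h + 2)*(h^3 - 12*h^2 + 45*h - 50) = h*(h - 2)*(h - 1)*(h + 2)*(h^2 - 10*h + 25) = h*(h - 5)*(h - 2)*(h - 1)*(h + 2)*(h - 5)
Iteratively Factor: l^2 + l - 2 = (l - 1)*(l + 2)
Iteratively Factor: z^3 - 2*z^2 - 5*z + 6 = (z + 2)*(z^2 - 4*z + 3) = (z - 3)*(z + 2)*(z - 1)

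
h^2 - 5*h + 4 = (h - 4)*(h - 1)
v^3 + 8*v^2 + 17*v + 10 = (v + 1)*(v + 2)*(v + 5)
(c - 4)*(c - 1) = c^2 - 5*c + 4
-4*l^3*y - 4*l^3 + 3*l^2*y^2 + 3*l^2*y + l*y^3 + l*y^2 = (-l + y)*(4*l + y)*(l*y + l)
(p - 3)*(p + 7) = p^2 + 4*p - 21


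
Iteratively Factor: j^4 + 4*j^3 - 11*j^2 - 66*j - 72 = (j - 4)*(j^3 + 8*j^2 + 21*j + 18) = (j - 4)*(j + 3)*(j^2 + 5*j + 6) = (j - 4)*(j + 2)*(j + 3)*(j + 3)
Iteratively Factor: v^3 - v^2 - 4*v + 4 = (v - 2)*(v^2 + v - 2) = (v - 2)*(v - 1)*(v + 2)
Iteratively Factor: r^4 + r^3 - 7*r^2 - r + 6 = (r - 1)*(r^3 + 2*r^2 - 5*r - 6) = (r - 1)*(r + 1)*(r^2 + r - 6) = (r - 1)*(r + 1)*(r + 3)*(r - 2)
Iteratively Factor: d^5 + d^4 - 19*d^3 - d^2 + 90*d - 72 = (d - 2)*(d^4 + 3*d^3 - 13*d^2 - 27*d + 36) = (d - 2)*(d - 1)*(d^3 + 4*d^2 - 9*d - 36) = (d - 2)*(d - 1)*(d + 3)*(d^2 + d - 12) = (d - 2)*(d - 1)*(d + 3)*(d + 4)*(d - 3)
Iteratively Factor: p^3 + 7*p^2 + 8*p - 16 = (p - 1)*(p^2 + 8*p + 16) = (p - 1)*(p + 4)*(p + 4)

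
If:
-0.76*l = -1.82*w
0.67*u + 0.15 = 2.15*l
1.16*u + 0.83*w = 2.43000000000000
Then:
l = 0.66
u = 1.90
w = 0.28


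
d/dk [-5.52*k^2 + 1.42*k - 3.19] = 1.42 - 11.04*k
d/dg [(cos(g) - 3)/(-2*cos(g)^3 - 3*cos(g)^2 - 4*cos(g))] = (-4*cos(g)^3 + 15*cos(g)^2 + 18*cos(g) + 12)*sin(g)/((3*cos(g) + cos(2*g) + 5)^2*cos(g)^2)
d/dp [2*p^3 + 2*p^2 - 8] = 2*p*(3*p + 2)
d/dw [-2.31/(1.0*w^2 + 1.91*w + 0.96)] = (4.62*w + 4.4121)/(1.0*w^2 + 1.91*w + 0.96)^2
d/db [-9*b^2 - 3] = -18*b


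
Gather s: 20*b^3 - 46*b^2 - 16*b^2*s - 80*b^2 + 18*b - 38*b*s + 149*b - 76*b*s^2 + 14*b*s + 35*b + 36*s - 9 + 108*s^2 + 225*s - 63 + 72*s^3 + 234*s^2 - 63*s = 20*b^3 - 126*b^2 + 202*b + 72*s^3 + s^2*(342 - 76*b) + s*(-16*b^2 - 24*b + 198) - 72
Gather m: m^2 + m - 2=m^2 + m - 2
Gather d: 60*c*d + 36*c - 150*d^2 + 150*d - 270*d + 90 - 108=36*c - 150*d^2 + d*(60*c - 120) - 18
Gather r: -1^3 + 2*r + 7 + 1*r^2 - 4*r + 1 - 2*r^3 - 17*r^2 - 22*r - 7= -2*r^3 - 16*r^2 - 24*r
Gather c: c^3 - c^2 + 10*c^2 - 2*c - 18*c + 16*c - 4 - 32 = c^3 + 9*c^2 - 4*c - 36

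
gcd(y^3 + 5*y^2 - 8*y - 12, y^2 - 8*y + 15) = 1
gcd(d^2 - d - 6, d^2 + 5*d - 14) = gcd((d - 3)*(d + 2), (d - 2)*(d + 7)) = 1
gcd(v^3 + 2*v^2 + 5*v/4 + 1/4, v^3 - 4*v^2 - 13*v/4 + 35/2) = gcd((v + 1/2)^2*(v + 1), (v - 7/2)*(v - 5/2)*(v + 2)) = 1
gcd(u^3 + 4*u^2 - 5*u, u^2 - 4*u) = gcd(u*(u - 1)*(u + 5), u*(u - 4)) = u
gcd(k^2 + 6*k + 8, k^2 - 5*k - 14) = k + 2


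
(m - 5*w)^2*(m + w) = m^3 - 9*m^2*w + 15*m*w^2 + 25*w^3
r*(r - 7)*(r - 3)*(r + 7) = r^4 - 3*r^3 - 49*r^2 + 147*r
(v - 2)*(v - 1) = v^2 - 3*v + 2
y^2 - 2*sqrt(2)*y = y*(y - 2*sqrt(2))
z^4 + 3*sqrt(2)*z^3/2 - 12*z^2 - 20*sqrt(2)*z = z*(z - 5*sqrt(2)/2)*(z + 2*sqrt(2))^2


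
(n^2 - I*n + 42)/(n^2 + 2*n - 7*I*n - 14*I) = (n + 6*I)/(n + 2)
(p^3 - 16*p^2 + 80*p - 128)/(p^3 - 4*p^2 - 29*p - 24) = (p^2 - 8*p + 16)/(p^2 + 4*p + 3)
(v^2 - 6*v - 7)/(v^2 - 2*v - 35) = (v + 1)/(v + 5)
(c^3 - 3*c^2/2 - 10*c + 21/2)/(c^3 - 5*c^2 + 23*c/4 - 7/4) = 2*(c + 3)/(2*c - 1)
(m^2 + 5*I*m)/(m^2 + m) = (m + 5*I)/(m + 1)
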